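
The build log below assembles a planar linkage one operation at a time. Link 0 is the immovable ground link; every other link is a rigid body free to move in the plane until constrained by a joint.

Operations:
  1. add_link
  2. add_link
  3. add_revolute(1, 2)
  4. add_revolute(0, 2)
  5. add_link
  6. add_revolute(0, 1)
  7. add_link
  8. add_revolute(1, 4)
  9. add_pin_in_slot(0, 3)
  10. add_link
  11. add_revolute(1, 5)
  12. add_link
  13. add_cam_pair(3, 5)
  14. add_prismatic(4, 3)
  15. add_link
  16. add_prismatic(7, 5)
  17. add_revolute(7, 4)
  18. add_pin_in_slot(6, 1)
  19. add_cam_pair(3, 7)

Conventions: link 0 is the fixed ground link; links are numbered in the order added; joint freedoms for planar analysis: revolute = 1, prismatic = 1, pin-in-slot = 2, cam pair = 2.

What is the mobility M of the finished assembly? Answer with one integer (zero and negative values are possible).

link 0 = ground. State L|J1|J2 = 1|0|0
+link1  2|0|0
+link2  3|0|0
R(1,2) f=1→J1  3|1|0
R(0,2) f=1→J1  3|2|0
+link3  4|2|0
R(0,1) f=1→J1  4|3|0
+link4  5|3|0
R(1,4) f=1→J1  5|4|0
PS(0,3) f=2→J2  5|4|1
+link5  6|4|1
R(1,5) f=1→J1  6|5|1
+link6  7|5|1
C(3,5) f=2→J2  7|5|2
P(4,3) f=1→J1  7|6|2
+link7  8|6|2
P(7,5) f=1→J1  8|7|2
R(7,4) f=1→J1  8|8|2
PS(6,1) f=2→J2  8|8|3
C(3,7) f=2→J2  8|8|4
M = 3(8−1)−2·8−4 = 21−16−4 = 1

M = 1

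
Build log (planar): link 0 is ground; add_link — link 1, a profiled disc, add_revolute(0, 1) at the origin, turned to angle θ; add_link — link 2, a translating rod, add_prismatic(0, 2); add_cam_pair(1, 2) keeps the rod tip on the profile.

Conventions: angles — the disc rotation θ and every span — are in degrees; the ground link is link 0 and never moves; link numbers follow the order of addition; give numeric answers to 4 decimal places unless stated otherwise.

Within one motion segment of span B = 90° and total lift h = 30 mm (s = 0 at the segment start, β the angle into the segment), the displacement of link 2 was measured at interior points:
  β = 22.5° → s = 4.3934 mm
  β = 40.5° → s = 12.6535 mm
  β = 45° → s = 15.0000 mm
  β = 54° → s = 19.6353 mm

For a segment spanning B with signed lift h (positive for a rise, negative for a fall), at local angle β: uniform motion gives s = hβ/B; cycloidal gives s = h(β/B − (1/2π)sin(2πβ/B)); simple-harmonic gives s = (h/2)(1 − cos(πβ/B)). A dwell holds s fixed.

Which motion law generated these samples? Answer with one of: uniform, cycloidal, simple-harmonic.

candidates at β/B = r: uniform s = h·r (linear in β); cycloidal s = h·(r − sin(2πr)/(2π)); simple-harmonic s = (h/2)(1 − cos(πr))
β=22.5°: printed 4.3934 | uniform 7.5000, cycloidal 2.7254, simple-harmonic 4.3934
β=40.5°: printed 12.6535 | uniform 13.5000, cycloidal 12.0246, simple-harmonic 12.6535
β=45°: printed 15.0000 | uniform 15.0000, cycloidal 15.0000, simple-harmonic 15.0000
β=54°: printed 19.6353 | uniform 18.0000, cycloidal 20.8065, simple-harmonic 19.6353
only one law matches every sample → simple-harmonic

simple-harmonic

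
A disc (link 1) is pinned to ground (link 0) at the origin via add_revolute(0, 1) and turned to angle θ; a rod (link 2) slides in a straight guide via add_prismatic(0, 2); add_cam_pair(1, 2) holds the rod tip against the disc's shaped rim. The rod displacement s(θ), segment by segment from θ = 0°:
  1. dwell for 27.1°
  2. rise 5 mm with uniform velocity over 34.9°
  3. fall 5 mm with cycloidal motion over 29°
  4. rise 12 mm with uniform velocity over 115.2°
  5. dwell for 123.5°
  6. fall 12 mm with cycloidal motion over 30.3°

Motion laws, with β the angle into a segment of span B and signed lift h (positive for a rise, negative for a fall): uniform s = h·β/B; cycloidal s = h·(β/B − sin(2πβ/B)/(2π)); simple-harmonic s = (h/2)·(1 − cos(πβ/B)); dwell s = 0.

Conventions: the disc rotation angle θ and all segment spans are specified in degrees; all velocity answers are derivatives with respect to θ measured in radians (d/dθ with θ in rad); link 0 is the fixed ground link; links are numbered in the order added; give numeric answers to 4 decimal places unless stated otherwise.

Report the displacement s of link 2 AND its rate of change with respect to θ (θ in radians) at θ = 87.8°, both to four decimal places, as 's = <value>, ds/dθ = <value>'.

segment 1 (0° to 27.1°, dwell): s unchanged at 0.0000
segment 2 (27.1° to 62°, uniform, h = 5) is passed completely: s = 0.0000 + (5) = 5.0000
θ = 87.8° falls in segment 3 (62° to 91°, cycloidal, h = -5): β = 87.8 − 62 = 25.8°, B = 29°; Δs = -5·(0.8897 − sin(2π·0.8897)/(2π)) = -4.9568; s = 5.0000 − 4.9568 = 0.0432
velocity in seg [62°–91°] (cycloidal), θ in radians: β = 25.8° = 0.4503 rad, B = 29° = 0.5061 rad; ds/dθ = (h/B)(1 − cos(2πβ/B)) = ((-5)/0.5061)(1 − cos(2π·0.8897)) = -2.280665 mm/rad

s = 0.0432, ds/dθ = -2.2807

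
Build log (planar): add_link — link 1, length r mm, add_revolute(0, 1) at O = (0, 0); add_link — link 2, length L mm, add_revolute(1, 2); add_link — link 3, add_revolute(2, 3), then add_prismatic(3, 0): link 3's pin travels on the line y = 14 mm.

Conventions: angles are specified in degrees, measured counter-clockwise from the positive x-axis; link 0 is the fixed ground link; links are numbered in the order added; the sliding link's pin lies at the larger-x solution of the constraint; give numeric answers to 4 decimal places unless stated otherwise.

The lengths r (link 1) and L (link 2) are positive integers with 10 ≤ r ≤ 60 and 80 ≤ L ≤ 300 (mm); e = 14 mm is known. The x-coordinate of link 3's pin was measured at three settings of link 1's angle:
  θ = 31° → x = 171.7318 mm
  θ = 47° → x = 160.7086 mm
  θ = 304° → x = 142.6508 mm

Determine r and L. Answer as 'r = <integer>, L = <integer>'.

constraint per measurement: (x − r cos θ)² + (r sin θ − e)² = L²
subtracting the θ₁ and θ₂ equations cancels the r² and L² terms:
r = (x₁² − x₂²) / (2[(x₁cos θ₁ + e sin θ₁) − (x₂cos θ₂ + e sin θ₂)]) = 52.9997 → r = 53
L² = (x₁ − r cos θ₁)² + (r sin θ₁ − e)² = 16128.9890 → L = 127.0000 → L = 127
check at θ₃=304°: x = 142.6508 (printed 142.6508) ✓

r = 53, L = 127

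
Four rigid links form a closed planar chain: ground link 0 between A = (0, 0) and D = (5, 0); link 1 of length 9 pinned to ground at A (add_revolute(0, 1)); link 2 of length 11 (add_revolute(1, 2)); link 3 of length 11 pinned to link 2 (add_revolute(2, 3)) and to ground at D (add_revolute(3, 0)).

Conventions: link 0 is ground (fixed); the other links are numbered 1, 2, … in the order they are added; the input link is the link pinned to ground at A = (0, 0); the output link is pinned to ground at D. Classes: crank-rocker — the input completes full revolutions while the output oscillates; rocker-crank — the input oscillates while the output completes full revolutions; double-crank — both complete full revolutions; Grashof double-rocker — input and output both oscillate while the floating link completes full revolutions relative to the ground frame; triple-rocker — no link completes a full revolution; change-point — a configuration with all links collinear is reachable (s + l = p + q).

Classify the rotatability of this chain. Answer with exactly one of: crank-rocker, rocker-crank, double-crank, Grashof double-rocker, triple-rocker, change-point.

lengths: ground=5, input=9, coupler=11, output=11
sorted: s=5 (shortest), l=11 (longest), p+q=20
s + l = 16 vs p + q = 20
s + l < p + q (Grashof) with shortest = ground link → double-crank

double-crank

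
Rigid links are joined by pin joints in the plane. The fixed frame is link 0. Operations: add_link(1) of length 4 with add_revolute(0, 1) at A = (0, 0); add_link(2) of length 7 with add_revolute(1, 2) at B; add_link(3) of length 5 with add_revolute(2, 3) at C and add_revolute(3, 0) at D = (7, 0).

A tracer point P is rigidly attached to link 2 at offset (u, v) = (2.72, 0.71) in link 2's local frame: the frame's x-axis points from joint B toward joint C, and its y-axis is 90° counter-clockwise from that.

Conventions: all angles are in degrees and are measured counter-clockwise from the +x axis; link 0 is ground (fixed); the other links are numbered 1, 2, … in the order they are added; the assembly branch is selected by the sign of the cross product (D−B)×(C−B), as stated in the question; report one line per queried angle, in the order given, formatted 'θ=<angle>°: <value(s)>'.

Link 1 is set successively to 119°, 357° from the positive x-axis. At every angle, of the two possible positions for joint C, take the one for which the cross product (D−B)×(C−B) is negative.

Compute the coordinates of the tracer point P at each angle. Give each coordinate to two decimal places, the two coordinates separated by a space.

A=(0,0), D=(7.00,0)
θ=119°: B = A + 4.00·(cos119°, sin119°) = (-1.9392, 3.4985)
θ=119°: |BD| = 9.5994
θ=119°: circle(B,7.00) ∩ circle(D,5.00): a=6.0498, h=3.5214
θ=119°:   candidates: C₊=(4.9778,4.5728) cross=33.803; C₋=(2.4111,-1.9855) cross=-33.803
θ=119°:   branch - wants cross < 0 → take C=(2.4111,-1.9855) (cross=-33.803)
θ=119°: ex = (C−B)/|BC| = (0.6215,-0.7834); ey = (0.7834,0.6215)
θ=119°: P = B + 2.72·ex + 0.71·ey = (0.3074,1.8088)
θ=357°: B = A + 4.00·(cos357°, sin357°) = (3.9945, -0.2093)
θ=357°: |BD| = 3.0128
θ=357°: circle(B,7.00) ∩ circle(D,5.00): a=5.4894, h=4.3435
θ=357°:   candidates: C₊=(9.1689,4.5051) cross=13.086; C₋=(9.7725,-4.1609) cross=-13.086
θ=357°:   branch - wants cross < 0 → take C=(9.7725,-4.1609) (cross=-13.086)
θ=357°: ex = (C−B)/|BC| = (0.8254,-0.5645); ey = (0.5645,0.8254)
θ=357°: P = B + 2.72·ex + 0.71·ey = (6.6405,-1.1588)

θ=119°: 0.31 1.81
θ=357°: 6.64 -1.16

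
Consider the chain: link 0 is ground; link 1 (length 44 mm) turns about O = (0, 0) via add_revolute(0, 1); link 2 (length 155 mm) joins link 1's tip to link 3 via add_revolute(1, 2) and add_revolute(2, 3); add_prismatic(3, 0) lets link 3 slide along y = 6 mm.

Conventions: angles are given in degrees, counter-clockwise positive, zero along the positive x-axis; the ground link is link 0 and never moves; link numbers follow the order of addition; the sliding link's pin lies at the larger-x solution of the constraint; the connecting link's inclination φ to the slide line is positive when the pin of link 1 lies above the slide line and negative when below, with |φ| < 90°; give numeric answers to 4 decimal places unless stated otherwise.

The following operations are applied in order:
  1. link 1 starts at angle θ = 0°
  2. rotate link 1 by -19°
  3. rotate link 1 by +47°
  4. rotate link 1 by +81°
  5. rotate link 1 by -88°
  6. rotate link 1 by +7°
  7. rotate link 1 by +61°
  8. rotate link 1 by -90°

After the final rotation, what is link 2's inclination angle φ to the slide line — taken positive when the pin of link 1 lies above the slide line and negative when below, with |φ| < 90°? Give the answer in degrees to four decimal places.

geometry: r = 44 mm, L = 155 mm, e = 6 mm; θ starts at 0°
rotate link 1 by -19°: θ ← 0° -19° = -19°
rotate link 1 by +47°: θ ← -19° +47° = 28°
rotate link 1 by +81°: θ ← 28° +81° = 109°
rotate link 1 by -88°: θ ← 109° -88° = 21°
rotate link 1 by +7°: θ ← 21° +7° = 28°
rotate link 1 by +61°: θ ← 28° +61° = 89°
rotate link 1 by -90°: θ ← 89° -90° = -1°
h = r sin θ − e = -0.767906 − 6 = -6.767906
sin φ = h / L = -6.767906 / 155 = -0.04366391
φ = arcsin(-0.04366391) = -2.502553°

-2.5026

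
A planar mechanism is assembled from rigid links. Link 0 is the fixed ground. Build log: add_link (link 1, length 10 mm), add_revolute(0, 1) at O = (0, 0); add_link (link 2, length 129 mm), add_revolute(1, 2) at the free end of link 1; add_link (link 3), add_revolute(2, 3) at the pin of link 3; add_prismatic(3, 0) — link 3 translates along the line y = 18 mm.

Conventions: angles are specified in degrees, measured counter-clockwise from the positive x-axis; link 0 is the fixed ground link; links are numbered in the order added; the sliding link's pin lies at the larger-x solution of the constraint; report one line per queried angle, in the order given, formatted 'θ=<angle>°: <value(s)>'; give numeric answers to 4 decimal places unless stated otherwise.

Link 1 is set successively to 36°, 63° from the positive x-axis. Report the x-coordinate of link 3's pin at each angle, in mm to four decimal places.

geometry: r = 10 mm, L = 129 mm, e = 18 mm
θ=36°: crank pin P = (r cos θ, r sin θ) = (8.090170, 5.877853)
θ=36°: h = r sin θ − e = 5.877853 − 18 = -12.122147
θ=36°: x = r cos θ + √(L² − h²) = 8.090170 + 128.429177 = 136.519347
θ=63°: crank pin P = (r cos θ, r sin θ) = (4.539905, 8.910065)
θ=63°: h = r sin θ − e = 8.910065 − 18 = -9.089935
θ=63°: x = r cos θ + √(L² − h²) = 4.539905 + 128.679342 = 133.219247

θ=36°: 136.5193
θ=63°: 133.2192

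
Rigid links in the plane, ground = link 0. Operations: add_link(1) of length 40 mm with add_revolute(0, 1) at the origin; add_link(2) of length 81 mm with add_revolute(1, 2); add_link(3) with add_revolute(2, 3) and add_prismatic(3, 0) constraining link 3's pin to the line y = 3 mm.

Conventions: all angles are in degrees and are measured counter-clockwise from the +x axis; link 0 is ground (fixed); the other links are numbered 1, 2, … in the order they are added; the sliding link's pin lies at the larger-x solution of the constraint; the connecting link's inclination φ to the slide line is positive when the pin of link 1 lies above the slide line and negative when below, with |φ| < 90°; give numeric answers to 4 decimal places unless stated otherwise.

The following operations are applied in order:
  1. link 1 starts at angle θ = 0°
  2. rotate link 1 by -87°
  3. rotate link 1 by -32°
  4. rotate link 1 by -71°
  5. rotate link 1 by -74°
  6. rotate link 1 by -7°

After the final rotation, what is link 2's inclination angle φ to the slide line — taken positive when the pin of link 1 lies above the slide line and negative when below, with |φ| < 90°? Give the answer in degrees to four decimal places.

geometry: r = 40 mm, L = 81 mm, e = 3 mm; θ starts at 0°
rotate link 1 by -87°: θ ← 0° -87° = -87°
rotate link 1 by -32°: θ ← -87° -32° = -119°
rotate link 1 by -71°: θ ← -119° -71° = -190°
rotate link 1 by -74°: θ ← -190° -74° = -264°
rotate link 1 by -7°: θ ← -264° -7° = -271°
h = r sin θ − e = 39.993908 − 3 = 36.993908
sin φ = h / L = 36.993908 / 81 = 0.45671491
φ = arcsin(0.45671491) = 27.175329°

27.1753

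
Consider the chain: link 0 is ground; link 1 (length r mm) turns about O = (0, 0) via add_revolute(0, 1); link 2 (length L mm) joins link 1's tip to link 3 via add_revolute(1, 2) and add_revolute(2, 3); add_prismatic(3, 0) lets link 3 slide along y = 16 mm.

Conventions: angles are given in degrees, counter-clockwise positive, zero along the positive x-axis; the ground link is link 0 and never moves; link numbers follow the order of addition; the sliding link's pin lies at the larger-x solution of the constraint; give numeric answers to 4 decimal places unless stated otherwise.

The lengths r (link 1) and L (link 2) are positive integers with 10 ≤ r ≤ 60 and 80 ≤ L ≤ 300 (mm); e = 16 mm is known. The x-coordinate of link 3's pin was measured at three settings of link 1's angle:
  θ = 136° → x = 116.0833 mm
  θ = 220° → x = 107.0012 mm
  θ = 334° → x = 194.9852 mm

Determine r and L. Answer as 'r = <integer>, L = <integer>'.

constraint per measurement: (x − r cos θ)² + (r sin θ − e)² = L²
subtracting the θ₁ and θ₂ equations cancels the r² and L² terms:
r = (x₁² − x₂²) / (2[(x₁cos θ₁ + e sin θ₁) − (x₂cos θ₂ + e sin θ₂)]) = 51.0000 → r = 51
L² = (x₁ − r cos θ₁)² + (r sin θ₁ − e)² = 23715.9905 → L = 154.0000 → L = 154
check at θ₃=334°: x = 194.9852 (printed 194.9852) ✓

r = 51, L = 154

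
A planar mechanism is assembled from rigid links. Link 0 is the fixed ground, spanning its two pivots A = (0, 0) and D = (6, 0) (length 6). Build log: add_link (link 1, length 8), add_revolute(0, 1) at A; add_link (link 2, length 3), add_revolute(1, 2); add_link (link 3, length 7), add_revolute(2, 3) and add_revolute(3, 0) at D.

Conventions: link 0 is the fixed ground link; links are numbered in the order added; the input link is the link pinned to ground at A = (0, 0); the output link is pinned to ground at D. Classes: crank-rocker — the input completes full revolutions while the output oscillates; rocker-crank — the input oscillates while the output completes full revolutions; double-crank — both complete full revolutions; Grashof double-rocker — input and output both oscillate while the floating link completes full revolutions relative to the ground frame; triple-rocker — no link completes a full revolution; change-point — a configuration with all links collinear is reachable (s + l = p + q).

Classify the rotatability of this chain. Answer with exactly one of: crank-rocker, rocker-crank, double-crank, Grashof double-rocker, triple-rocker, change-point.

lengths: ground=6, input=8, coupler=3, output=7
sorted: s=3 (shortest), l=8 (longest), p+q=13
s + l = 11 vs p + q = 13
s + l < p + q (Grashof) with shortest = coupler link → Grashof double-rocker

Grashof double-rocker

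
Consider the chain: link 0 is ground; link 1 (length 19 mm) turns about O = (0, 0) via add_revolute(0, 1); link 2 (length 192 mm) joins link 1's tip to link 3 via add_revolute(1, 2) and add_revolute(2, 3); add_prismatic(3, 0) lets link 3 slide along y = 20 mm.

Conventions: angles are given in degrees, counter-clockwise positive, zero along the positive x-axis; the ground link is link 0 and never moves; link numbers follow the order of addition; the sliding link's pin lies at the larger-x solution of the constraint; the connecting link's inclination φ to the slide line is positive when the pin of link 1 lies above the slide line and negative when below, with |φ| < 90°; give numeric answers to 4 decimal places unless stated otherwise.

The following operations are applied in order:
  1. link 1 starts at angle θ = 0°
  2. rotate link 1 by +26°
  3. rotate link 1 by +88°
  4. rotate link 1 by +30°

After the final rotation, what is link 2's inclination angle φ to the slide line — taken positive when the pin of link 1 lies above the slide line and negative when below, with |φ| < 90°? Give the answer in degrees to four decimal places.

geometry: r = 19 mm, L = 192 mm, e = 20 mm; θ starts at 0°
rotate link 1 by +26°: θ ← 0° +26° = 26°
rotate link 1 by +88°: θ ← 26° +88° = 114°
rotate link 1 by +30°: θ ← 114° +30° = 144°
h = r sin θ − e = 11.167920 − 20 = -8.832080
sin φ = h / L = -8.832080 / 192 = -0.04600042
φ = arcsin(-0.04600042) = -2.636560°

-2.6366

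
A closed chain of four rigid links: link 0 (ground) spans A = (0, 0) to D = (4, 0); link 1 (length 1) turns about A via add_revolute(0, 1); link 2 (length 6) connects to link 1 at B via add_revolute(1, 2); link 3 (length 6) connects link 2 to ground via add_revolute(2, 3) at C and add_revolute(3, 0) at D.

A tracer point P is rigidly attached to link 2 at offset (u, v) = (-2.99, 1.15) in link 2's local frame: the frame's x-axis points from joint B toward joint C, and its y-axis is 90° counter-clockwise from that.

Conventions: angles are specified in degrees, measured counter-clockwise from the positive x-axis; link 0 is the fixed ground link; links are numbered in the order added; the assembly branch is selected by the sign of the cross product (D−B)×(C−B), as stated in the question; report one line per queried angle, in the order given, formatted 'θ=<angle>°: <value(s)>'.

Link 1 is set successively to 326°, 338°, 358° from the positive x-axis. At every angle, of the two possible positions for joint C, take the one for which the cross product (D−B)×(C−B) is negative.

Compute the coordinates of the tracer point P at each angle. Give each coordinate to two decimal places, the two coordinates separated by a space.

A=(0,0), D=(4.00,0)
θ=326°: B = A + 1.00·(cos326°, sin326°) = (0.8290, -0.5592)
θ=326°: |BD| = 3.2199
θ=326°: circle(B,6.00) ∩ circle(D,6.00): a=1.6099, h=5.7800
θ=326°:   candidates: C₊=(1.4107,5.4125) cross=18.611; C₋=(3.4183,-5.9717) cross=-18.611
θ=326°:   branch - wants cross < 0 → take C=(3.4183,-5.9717) (cross=-18.611)
θ=326°: ex = (C−B)/|BC| = (0.4315,-0.9021); ey = (0.9021,0.4315)
θ=326°: P = B + -2.99·ex + 1.15·ey = (0.5761,2.6343)
θ=338°: B = A + 1.00·(cos338°, sin338°) = (0.9272, -0.3746)
θ=338°: |BD| = 3.0956
θ=338°: circle(B,6.00) ∩ circle(D,6.00): a=1.5478, h=5.7969
θ=338°:   candidates: C₊=(1.7621,5.5670) cross=17.945; C₋=(3.1651,-5.9416) cross=-17.945
θ=338°:   branch - wants cross < 0 → take C=(3.1651,-5.9416) (cross=-17.945)
θ=338°: ex = (C−B)/|BC| = (0.3730,-0.9278); ey = (0.9278,0.3730)
θ=338°: P = B + -2.99·ex + 1.15·ey = (0.8790,2.8286)
θ=358°: B = A + 1.00·(cos358°, sin358°) = (0.9994, -0.0349)
θ=358°: |BD| = 3.0008
θ=358°: circle(B,6.00) ∩ circle(D,6.00): a=1.5004, h=5.8094
θ=358°:   candidates: C₊=(2.4321,5.7915) cross=17.433; C₋=(2.5673,-5.8264) cross=-17.433
θ=358°:   branch - wants cross < 0 → take C=(2.5673,-5.8264) (cross=-17.433)
θ=358°: ex = (C−B)/|BC| = (0.2613,-0.9653); ey = (0.9653,0.2613)
θ=358°: P = B + -2.99·ex + 1.15·ey = (1.3281,3.1517)

θ=326°: 0.58 2.63
θ=338°: 0.88 2.83
θ=358°: 1.33 3.15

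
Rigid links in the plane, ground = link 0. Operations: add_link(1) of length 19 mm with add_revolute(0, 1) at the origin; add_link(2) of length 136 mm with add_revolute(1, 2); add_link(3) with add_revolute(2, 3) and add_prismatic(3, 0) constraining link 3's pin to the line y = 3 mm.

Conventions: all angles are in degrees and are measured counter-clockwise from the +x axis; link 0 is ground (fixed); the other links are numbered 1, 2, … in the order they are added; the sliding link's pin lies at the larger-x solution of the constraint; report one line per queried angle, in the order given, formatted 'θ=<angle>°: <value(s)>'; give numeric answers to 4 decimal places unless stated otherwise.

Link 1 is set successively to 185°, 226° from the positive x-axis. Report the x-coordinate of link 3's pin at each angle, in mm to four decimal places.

geometry: r = 19 mm, L = 136 mm, e = 3 mm
θ=185°: crank pin P = (r cos θ, r sin θ) = (-18.927699, -1.655959)
θ=185°: h = r sin θ − e = -1.655959 − 3 = -4.655959
θ=185°: x = r cos θ + √(L² − h²) = -18.927699 + 135.920278 = 116.992579
θ=226°: crank pin P = (r cos θ, r sin θ) = (-13.198509, -13.667456)
θ=226°: h = r sin θ − e = -13.667456 − 3 = -16.667456
θ=226°: x = r cos θ + √(L² − h²) = -13.198509 + 134.974797 = 121.776288

θ=185°: 116.9926
θ=226°: 121.7763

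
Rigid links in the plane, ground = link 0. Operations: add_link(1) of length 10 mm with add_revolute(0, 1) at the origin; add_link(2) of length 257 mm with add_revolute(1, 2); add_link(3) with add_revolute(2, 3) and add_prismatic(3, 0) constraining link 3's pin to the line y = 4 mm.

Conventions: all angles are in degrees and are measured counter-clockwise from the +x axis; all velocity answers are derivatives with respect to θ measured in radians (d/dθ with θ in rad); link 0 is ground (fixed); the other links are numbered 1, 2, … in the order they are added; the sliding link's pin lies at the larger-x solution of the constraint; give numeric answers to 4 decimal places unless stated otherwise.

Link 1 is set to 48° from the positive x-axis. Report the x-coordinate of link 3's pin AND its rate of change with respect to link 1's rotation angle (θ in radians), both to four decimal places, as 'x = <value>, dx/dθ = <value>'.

geometry: r = 10 mm, L = 257 mm, e = 4 mm
crank pin P = (r cos θ, r sin θ) = (6.691306, 7.431448)
h = r sin θ − e = 7.431448 − 4 = 3.431448
x = r cos θ + √(L² − h²) = 6.691306 + 256.977091 = 263.668397
dx/dθ = −r sin θ − h·r cos θ/√(L² − h²) (θ in radians; h = 3.431448) = -7.520798

x = 263.6684, dx/dθ = -7.5208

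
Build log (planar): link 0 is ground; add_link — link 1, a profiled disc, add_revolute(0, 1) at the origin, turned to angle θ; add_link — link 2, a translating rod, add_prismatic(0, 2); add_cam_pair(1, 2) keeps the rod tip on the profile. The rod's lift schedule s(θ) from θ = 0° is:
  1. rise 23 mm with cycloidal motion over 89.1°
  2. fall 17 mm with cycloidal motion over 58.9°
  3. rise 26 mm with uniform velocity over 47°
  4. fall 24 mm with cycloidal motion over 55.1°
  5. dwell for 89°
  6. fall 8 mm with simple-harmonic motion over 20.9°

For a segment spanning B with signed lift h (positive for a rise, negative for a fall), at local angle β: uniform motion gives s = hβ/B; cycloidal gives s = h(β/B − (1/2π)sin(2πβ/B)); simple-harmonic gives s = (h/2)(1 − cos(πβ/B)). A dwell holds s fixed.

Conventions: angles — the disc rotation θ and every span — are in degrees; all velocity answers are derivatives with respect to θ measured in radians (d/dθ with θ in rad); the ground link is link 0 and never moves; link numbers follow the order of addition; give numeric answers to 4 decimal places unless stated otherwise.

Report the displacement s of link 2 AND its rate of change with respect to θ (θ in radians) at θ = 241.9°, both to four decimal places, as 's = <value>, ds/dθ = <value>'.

seg 1 [0°–89.1°] cycloidal, h=23: full span → s += 23 → s = 23.0000
seg 2 [89.1°–148°] cycloidal, h=-17: full span → s += -17 → s = 6.0000
seg 3 [148°–195°] uniform, h=26: full span → s += 26 → s = 32.0000
seg 4 [195°–250.1°] cycloidal, h=-24: θ=241.9° here. β=46.9, B=55.1. -24·(0.8512 − sin(2π·0.8512)/(2π)) = -23.5018 → s = 8.4982
velocity in seg [195°–250.1°] (cycloidal), θ in radians: β = 46.9° = 0.8186 rad, B = 55.1° = 0.9617 rad; ds/dθ = (h/B)(1 − cos(2πβ/B)) = ((-24)/0.9617)(1 − cos(2π·0.8512)) = -10.138157 mm/rad

s = 8.4982, ds/dθ = -10.1382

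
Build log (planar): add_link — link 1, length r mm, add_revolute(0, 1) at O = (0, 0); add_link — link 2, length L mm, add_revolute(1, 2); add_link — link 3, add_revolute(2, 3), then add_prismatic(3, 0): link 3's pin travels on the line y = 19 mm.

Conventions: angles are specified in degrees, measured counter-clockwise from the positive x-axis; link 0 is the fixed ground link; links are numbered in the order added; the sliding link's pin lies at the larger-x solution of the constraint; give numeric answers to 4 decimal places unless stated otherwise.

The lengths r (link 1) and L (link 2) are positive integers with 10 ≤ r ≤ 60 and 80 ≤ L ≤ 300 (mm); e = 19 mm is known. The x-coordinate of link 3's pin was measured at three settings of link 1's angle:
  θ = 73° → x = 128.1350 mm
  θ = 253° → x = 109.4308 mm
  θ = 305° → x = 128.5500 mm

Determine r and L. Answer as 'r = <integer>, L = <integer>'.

constraint per measurement: (x − r cos θ)² + (r sin θ − e)² = L²
subtracting the θ₁ and θ₂ equations cancels the r² and L² terms:
r = (x₁² − x₂²) / (2[(x₁cos θ₁ + e sin θ₁) − (x₂cos θ₂ + e sin θ₂)]) = 21.0000 → r = 21
L² = (x₁ − r cos θ₁)² + (r sin θ₁ − e)² = 14883.9990 → L = 122.0000 → L = 122
check at θ₃=305°: x = 128.5500 (printed 128.5500) ✓

r = 21, L = 122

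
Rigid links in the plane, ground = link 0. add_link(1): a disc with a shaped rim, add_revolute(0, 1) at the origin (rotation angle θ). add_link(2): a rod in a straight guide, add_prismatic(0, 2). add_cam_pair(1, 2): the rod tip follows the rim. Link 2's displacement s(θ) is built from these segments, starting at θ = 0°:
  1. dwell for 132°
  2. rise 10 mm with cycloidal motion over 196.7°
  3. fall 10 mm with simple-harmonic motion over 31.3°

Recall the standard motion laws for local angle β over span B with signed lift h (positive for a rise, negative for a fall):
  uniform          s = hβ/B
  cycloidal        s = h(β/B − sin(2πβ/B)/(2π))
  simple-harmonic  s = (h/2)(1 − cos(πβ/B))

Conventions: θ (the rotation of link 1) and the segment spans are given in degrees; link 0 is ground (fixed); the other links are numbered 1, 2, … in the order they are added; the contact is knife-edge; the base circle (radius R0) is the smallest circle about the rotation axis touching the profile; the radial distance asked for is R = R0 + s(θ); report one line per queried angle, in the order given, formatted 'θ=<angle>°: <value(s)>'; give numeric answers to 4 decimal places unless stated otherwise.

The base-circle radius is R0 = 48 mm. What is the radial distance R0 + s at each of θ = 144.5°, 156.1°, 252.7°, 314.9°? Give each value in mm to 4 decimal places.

segment 1 (0° to 132°, dwell): s unchanged at 0.0000
θ = 144.5° falls in segment 2 (132° to 328.7°, cycloidal, h = 10): β = 144.5 − 132 = 12.5°, B = 196.7°; Δs = 10·(0.0635 − sin(2π·0.0635)/(2π)) = 0.0168; s = 0.0000 + 0.0168 = 0.0168
θ = 156.1° falls in segment 2 (132° to 328.7°, cycloidal, h = 10): β = 156.1 − 132 = 24.1°, B = 196.7°; Δs = 10·(0.1225 − sin(2π·0.1225)/(2π)) = 0.1175; s = 0.0000 + 0.1175 = 0.1175
θ = 252.7° falls in segment 2 (132° to 328.7°, cycloidal, h = 10): β = 252.7 − 132 = 120.7°, B = 196.7°; Δs = 10·(0.6136 − sin(2π·0.6136)/(2π)) = 7.1784; s = 0.0000 + 7.1784 = 7.1784
θ = 314.9° falls in segment 2 (132° to 328.7°, cycloidal, h = 10): β = 314.9 − 132 = 182.9°, B = 196.7°; Δs = 10·(0.9298 − sin(2π·0.9298)/(2π)) = 9.9775; s = 0.0000 + 9.9775 = 9.9775
θ=144.5°: R = R0 + s = 48 + 0.0168 = 48.0168
θ=156.1°: R = R0 + s = 48 + 0.1175 = 48.1175
θ=252.7°: R = R0 + s = 48 + 7.1784 = 55.1784
θ=314.9°: R = R0 + s = 48 + 9.9775 = 57.9775

θ=144.5°: 48.0168
θ=156.1°: 48.1175
θ=252.7°: 55.1784
θ=314.9°: 57.9775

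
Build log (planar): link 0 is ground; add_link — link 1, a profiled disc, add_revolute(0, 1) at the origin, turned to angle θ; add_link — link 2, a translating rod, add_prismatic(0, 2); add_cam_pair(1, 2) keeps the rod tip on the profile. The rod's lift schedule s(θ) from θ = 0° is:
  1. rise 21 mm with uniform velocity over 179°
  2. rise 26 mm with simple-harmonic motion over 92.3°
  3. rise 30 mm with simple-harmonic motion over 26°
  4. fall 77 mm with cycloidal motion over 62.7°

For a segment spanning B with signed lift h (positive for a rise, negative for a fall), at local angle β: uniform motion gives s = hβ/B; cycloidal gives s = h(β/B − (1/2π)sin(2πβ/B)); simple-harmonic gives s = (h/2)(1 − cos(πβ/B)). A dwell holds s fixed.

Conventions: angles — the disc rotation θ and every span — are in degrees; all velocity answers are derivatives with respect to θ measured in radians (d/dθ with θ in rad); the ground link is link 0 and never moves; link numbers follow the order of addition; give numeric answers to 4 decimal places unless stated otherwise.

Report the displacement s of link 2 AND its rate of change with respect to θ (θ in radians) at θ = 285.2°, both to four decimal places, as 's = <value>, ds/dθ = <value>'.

seg 1 [0°–179°] uniform, h=21: full span → s += 21 → s = 21.0000
seg 2 [179°–271.3°] simple-harmonic, h=26: full span → s += 26 → s = 47.0000
seg 3 [271.3°–297.3°] simple-harmonic, h=30: θ=285.2° here. β=13.9, B=26. 30/2·(1 − cos(π·0.5346)) = 16.6280 → s = 63.6280
velocity in seg [271.3°–297.3°] (simple-harmonic), θ in radians: β = 13.9° = 0.2426 rad, B = 26° = 0.4538 rad; ds/dθ = (πh/(2B)) sin(πβ/B) = (π·30/(2·0.4538)) sin(π·0.5346) = 103.232716 mm/rad

s = 63.6280, ds/dθ = 103.2327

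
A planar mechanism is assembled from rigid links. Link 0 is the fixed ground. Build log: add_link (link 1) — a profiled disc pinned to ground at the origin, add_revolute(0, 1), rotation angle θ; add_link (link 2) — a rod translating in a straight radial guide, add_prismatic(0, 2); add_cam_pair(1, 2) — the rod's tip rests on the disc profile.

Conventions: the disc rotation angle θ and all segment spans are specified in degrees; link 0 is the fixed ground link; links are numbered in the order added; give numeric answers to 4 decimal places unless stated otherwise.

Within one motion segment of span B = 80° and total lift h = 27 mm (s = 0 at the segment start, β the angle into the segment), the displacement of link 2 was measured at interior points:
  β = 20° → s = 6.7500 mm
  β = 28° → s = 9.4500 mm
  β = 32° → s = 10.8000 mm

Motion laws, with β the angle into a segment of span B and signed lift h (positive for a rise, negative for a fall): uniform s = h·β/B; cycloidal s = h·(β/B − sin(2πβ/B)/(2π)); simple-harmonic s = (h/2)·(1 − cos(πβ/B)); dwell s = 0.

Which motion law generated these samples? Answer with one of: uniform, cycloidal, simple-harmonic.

candidates at β/B = r: uniform s = h·r (linear in β); cycloidal s = h·(r − sin(2πr)/(2π)); simple-harmonic s = (h/2)(1 − cos(πr))
β=20°: printed 6.7500 | uniform 6.7500, cycloidal 2.4528, simple-harmonic 3.9541
β=28°: printed 9.4500 | uniform 9.4500, cycloidal 5.9735, simple-harmonic 7.3711
β=32°: printed 10.8000 | uniform 10.8000, cycloidal 8.2742, simple-harmonic 9.3283
only one law matches every sample → uniform

uniform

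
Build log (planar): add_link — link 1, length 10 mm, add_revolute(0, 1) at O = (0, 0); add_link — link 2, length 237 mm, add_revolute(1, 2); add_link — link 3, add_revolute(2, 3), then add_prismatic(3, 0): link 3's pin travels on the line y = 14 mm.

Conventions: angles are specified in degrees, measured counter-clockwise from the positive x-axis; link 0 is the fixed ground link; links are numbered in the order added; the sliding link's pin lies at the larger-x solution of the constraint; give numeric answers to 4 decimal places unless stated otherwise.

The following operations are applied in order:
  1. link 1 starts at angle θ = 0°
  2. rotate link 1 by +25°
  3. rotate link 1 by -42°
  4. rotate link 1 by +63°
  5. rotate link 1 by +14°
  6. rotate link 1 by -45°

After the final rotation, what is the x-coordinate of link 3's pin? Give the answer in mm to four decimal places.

geometry: r = 10 mm, L = 237 mm, e = 14 mm; θ starts at 0°
rotate link 1 by +25°: θ ← 0° +25° = 25°
rotate link 1 by -42°: θ ← 25° -42° = -17°
rotate link 1 by +63°: θ ← -17° +63° = 46°
rotate link 1 by +14°: θ ← 46° +14° = 60°
rotate link 1 by -45°: θ ← 60° -45° = 15°
crank pin P = (r cos θ, r sin θ) = (9.659258, 2.588190)
h = r sin θ − e = 2.588190 − 14 = -11.411810
x = r cos θ + √(L² − h²) = 9.659258 + 236.725095 = 246.384353

246.3844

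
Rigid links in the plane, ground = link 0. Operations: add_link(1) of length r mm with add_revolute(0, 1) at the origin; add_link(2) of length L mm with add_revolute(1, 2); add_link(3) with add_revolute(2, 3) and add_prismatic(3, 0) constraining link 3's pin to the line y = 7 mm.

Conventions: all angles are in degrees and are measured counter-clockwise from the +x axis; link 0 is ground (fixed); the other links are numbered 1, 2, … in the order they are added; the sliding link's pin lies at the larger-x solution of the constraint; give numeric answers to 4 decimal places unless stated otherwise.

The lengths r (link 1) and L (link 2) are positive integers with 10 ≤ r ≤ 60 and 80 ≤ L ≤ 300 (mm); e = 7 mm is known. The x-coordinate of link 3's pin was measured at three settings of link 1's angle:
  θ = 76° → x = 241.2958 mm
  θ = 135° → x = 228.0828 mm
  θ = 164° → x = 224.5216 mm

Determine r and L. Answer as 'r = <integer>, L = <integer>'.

constraint per measurement: (x − r cos θ)² + (r sin θ − e)² = L²
subtracting the θ₁ and θ₂ equations cancels the r² and L² terms:
r = (x₁² − x₂²) / (2[(x₁cos θ₁ + e sin θ₁) − (x₂cos θ₂ + e sin θ₂)]) = 14.0000 → r = 14
L² = (x₁ − r cos θ₁)² + (r sin θ₁ − e)² = 56643.9925 → L = 238.0000 → L = 238
check at θ₃=164°: x = 224.5216 (printed 224.5216) ✓

r = 14, L = 238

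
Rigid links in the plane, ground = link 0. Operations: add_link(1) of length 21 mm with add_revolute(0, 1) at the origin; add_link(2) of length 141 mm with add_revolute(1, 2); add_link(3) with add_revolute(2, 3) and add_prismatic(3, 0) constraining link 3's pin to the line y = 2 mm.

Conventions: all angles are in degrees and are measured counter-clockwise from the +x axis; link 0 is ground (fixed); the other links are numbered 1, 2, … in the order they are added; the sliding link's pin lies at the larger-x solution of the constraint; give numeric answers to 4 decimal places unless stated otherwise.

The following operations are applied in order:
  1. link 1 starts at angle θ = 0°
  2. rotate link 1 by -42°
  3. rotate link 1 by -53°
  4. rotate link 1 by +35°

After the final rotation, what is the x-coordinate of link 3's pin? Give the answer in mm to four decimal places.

geometry: r = 21 mm, L = 141 mm, e = 2 mm; θ starts at 0°
rotate link 1 by -42°: θ ← 0° -42° = -42°
rotate link 1 by -53°: θ ← -42° -53° = -95°
rotate link 1 by +35°: θ ← -95° +35° = -60°
crank pin P = (r cos θ, r sin θ) = (10.500000, -18.186533)
h = r sin θ − e = -18.186533 − 2 = -20.186533
x = r cos θ + √(L² − h²) = 10.500000 + 139.547497 = 150.047497

150.0475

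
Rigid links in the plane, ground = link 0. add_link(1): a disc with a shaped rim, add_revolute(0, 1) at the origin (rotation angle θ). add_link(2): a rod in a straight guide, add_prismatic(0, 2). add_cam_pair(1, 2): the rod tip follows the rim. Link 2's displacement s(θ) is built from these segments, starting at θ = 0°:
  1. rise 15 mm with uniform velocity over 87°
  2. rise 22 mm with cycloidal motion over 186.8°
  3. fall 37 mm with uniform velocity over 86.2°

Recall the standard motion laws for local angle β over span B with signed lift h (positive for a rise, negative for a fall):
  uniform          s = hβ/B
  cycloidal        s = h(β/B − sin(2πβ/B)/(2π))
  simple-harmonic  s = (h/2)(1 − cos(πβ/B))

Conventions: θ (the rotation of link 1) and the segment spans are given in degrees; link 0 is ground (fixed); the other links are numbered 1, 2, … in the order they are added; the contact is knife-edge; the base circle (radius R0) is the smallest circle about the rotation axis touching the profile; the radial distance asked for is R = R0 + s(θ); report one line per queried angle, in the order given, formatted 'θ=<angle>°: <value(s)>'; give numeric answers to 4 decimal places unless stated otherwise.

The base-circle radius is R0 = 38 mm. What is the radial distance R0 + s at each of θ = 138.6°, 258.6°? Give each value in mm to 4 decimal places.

segment 1 (0° to 87°, uniform, h = 15) is passed completely: s = 0.0000 + (15) = 15.0000
θ = 138.6° falls in segment 2 (87° to 273.8°, cycloidal, h = 22): β = 138.6 − 87 = 51.6°, B = 186.8°; Δs = 22·(0.2762 − sin(2π·0.2762)/(2π)) = 2.6231; s = 15.0000 + 2.6231 = 17.6231
θ = 258.6° falls in segment 2 (87° to 273.8°, cycloidal, h = 22): β = 258.6 − 87 = 171.6°, B = 186.8°; Δs = 22·(0.9186 − sin(2π·0.9186)/(2π)) = 21.9230; s = 15.0000 + 21.9230 = 36.9230
θ=138.6°: R = R0 + s = 38 + 17.6231 = 55.6231
θ=258.6°: R = R0 + s = 38 + 36.9230 = 74.9230

θ=138.6°: 55.6231
θ=258.6°: 74.9230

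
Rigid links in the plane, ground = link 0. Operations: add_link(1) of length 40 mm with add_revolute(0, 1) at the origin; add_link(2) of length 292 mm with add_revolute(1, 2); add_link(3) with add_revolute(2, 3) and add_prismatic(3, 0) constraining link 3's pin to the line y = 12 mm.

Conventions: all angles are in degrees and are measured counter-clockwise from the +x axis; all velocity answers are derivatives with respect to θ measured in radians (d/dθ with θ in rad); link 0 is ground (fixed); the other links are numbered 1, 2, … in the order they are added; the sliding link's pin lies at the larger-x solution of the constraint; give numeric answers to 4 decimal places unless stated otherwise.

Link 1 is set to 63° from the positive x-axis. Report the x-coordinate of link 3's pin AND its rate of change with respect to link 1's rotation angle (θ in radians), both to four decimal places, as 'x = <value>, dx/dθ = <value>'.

geometry: r = 40 mm, L = 292 mm, e = 12 mm
crank pin P = (r cos θ, r sin θ) = (18.159620, 35.640261)
h = r sin θ − e = 35.640261 − 12 = 23.640261
x = r cos θ + √(L² − h²) = 18.159620 + 291.041471 = 309.201091
dx/dθ = −r sin θ − h·r cos θ/√(L² − h²) (θ in radians; h = 23.640261) = -37.115302

x = 309.2011, dx/dθ = -37.1153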